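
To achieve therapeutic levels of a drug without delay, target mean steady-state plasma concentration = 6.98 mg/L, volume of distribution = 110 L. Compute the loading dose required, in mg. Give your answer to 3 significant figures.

LD = Css × Vd = 6.98 × 110 = 767.8 mg

768 mg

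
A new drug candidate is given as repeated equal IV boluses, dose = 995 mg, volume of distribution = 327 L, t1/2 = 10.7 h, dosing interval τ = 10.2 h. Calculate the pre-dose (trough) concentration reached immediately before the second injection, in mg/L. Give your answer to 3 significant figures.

C₀ per dose = Dose / Vd = 995 / 327 = 3.043 mg/L
k = ln2 / t½ = 0.693147 / 10.7 = 0.06478 h⁻¹
Fraction remaining after one interval: r = e^(−kτ) = e^(−0.06478 × 10.2) = 0.5165
Before dose 2, 1 dose has been given (aged 1τ).
C_trough = C₀ × r = 3.043 × 0.5165 = 1.572 mg/L

1.57 mg/L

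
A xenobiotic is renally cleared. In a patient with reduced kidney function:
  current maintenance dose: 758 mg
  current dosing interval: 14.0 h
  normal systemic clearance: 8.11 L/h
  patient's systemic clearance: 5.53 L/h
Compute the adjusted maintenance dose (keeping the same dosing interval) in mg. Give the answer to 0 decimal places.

517 mg

To keep the same average steady-state level, dosing rate must scale with clearance.
CL ratio = 5.53 / 8.11 = 0.6819
New dose (same interval) = 758 × 0.6819 = 516.9 mg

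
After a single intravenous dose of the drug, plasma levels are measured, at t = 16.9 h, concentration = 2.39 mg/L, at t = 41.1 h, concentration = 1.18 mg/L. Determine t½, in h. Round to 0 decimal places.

24 h

k = ln(C₁/C₂) / (t₂ − t₁) = ln(2.39/1.18) / (41.1 − 16.9)
  = 0.7058 / 24.20 = 0.02917 h⁻¹
t½ = ln2 / k = 0.693147 / 0.02917 = 23.76 h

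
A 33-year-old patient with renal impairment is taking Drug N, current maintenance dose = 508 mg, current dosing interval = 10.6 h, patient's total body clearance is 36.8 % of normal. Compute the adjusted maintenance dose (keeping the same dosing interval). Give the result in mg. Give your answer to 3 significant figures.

To keep the same average steady-state level, dosing rate must scale with clearance.
CL ratio = 36.8 / 100 = 0.3680
New dose (same interval) = 508 × 0.3680 = 186.9 mg

187 mg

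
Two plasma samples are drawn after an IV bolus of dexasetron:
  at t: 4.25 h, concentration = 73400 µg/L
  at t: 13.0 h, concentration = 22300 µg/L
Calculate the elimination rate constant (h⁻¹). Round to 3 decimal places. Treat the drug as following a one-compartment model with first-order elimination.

0.136 h⁻¹

k = ln(C₁/C₂) / (t₂ − t₁) = ln(73400/22300) / (13.0 − 4.25)
  = 1.191 / 8.750 = 0.1361 h⁻¹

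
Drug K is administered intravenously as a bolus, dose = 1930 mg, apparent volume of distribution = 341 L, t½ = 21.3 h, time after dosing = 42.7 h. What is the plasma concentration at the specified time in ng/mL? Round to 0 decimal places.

1410 ng/mL

C₀ = Dose / Vd = 1930 / 341 = 5.660 mg/L
k = ln2 / t½ = 0.693147 / 21.3 = 0.03254 h⁻¹
C = C₀ · e^(−k·t) = 5.660 × e^(−0.03254 × 42.7)
  = 5.660 × 0.2492 = 1.410 mg/L
Convert: 1.410 mg/L × 1000 = 1410 ng/mL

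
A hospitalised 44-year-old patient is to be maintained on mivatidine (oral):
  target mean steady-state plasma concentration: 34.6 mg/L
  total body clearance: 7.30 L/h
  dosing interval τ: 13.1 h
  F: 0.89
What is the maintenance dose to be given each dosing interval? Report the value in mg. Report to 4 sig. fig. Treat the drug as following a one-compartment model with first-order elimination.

3718 mg

At steady state, F × (Dose/τ) = Css × CL.
Dose = Css × CL × τ / F = 34.6 × 7.300 × 13.1 / 0.89 = 3718 mg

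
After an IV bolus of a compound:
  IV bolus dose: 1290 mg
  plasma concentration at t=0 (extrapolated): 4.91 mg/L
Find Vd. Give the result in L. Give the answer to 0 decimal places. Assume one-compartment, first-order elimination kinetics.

263 L

Vd = Dose / C₀ = 1290 / 4.91 = 262.7 L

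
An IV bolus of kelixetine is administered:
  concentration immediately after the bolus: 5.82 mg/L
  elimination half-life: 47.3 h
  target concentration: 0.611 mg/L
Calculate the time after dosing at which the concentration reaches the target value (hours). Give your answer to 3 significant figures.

k = ln2 / t½ = 0.693147 / 47.3 = 0.01465 h⁻¹
t = ln(C₀ / C) / k = ln(5.820 / 0.611) / 0.01465
  = ln(9.525) / 0.01465 = 2.254 / 0.01465 = 153.9 h

154 h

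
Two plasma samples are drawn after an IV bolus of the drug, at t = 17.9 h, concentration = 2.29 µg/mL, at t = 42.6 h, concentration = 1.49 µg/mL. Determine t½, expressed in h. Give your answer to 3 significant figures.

39.8 h

k = ln(C₁/C₂) / (t₂ − t₁) = ln(2.29/1.49) / (42.6 − 17.9)
  = 0.4298 / 24.70 = 0.01740 h⁻¹
t½ = ln2 / k = 0.693147 / 0.01740 = 39.84 h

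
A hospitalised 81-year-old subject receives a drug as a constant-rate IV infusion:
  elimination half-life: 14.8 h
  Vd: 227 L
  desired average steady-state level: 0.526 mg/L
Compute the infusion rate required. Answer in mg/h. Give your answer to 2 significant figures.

k = ln2 / t½ = 0.693147 / 14.8 = 0.04683 h⁻¹
CL = k × Vd = 0.04683 × 227 = 10.63 L/h
At steady state, infusion rate R₀ = Css × CL = 0.526 × 10.63 = 5.591 mg/h

5.6 mg/h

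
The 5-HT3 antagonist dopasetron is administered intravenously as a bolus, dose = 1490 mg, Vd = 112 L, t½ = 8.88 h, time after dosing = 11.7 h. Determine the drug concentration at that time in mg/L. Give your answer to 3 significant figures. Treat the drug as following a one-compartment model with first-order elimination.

5.34 mg/L

C₀ = Dose / Vd = 1490 / 112 = 13.30 mg/L
k = ln2 / t½ = 0.693147 / 8.88 = 0.07806 h⁻¹
C = C₀ · e^(−k·t) = 13.30 × e^(−0.07806 × 11.7)
  = 13.30 × 0.4012 = 5.336 mg/L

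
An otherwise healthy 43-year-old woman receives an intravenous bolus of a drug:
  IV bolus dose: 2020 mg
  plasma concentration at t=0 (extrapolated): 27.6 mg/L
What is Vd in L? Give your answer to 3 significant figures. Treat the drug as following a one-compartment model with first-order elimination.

73.2 L

Vd = Dose / C₀ = 2020 / 27.6 = 73.19 L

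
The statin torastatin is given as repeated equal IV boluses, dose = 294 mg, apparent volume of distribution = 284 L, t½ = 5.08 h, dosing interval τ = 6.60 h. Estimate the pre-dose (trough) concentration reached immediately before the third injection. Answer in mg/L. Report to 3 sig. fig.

0.592 mg/L

C₀ per dose = Dose / Vd = 294 / 284 = 1.035 mg/L
k = ln2 / t½ = 0.693147 / 5.08 = 0.1364 h⁻¹
Fraction remaining after one interval: r = e^(−kτ) = e^(−0.1364 × 6.60) = 0.4065
Before dose 3, 2 doses have been given (aged 1τ, 2τ).
C_trough = C₀ × (r + r²) = 1.035 × (0.4065 + 0.1652) = 0.5917 mg/L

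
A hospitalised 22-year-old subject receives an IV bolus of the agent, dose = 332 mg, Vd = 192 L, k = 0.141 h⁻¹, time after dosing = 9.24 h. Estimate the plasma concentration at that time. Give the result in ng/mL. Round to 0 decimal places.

470 ng/mL

C₀ = Dose / Vd = 332.0 / 192 = 1.729 mg/L
C = C₀ · e^(−k·t) = 1.729 × e^(−0.1410 × 9.24)
  = 1.729 × 0.2718 = 0.4699 mg/L
Convert: 0.4699 mg/L × 1000 = 469.9 ng/mL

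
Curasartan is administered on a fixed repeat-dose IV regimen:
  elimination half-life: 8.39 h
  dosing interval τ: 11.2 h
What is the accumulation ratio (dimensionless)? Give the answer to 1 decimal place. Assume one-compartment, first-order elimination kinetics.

1.7

k = ln2 / t½ = 0.693147 / 8.39 = 0.08262 h⁻¹
e^(−kτ) = e^(−0.08262 × 11.2) = 0.3964
Accumulation ratio R = 1 / (1 − e^(−kτ)) = 1 / (1 − 0.3964) = 1.657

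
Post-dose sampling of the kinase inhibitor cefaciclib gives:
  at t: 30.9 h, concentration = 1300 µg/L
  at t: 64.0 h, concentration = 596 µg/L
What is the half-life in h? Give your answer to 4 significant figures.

29.42 h

k = ln(C₁/C₂) / (t₂ − t₁) = ln(1300/596) / (64.0 − 30.9)
  = 0.7799 / 33.10 = 0.02356 h⁻¹
t½ = ln2 / k = 0.693147 / 0.02356 = 29.42 h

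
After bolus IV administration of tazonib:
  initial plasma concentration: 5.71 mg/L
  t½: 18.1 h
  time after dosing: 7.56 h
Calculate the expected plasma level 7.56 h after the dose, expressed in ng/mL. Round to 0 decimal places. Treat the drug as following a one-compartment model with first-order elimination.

4275 ng/mL

k = ln2 / t½ = 0.693147 / 18.1 = 0.03830 h⁻¹
C = C₀ · e^(−k·t) = 5.710 × e^(−0.03830 × 7.56)
  = 5.710 × 0.7486 = 4.275 mg/L
Convert: 4.275 mg/L × 1000 = 4275 ng/mL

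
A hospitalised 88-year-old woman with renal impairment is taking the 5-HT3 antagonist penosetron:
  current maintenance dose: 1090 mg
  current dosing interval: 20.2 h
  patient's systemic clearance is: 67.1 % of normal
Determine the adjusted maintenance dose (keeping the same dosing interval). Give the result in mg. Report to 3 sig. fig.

To keep the same average steady-state level, dosing rate must scale with clearance.
CL ratio = 67.1 / 100 = 0.6710
New dose (same interval) = 1090 × 0.6710 = 731.4 mg

731 mg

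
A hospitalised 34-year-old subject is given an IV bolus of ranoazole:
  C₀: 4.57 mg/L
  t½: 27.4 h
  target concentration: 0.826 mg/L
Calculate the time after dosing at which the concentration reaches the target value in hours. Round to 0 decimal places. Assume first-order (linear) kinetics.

k = ln2 / t½ = 0.693147 / 27.4 = 0.02530 h⁻¹
t = ln(C₀ / C) / k = ln(4.570 / 0.826) / 0.02530
  = ln(5.533) / 0.02530 = 1.711 / 0.02530 = 67.63 h

68 h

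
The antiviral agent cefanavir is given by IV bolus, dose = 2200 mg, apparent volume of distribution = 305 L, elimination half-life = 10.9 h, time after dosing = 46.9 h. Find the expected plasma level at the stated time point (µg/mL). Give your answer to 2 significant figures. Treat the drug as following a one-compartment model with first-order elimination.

0.37 µg/mL

C₀ = Dose / Vd = 2200 / 305 = 7.213 mg/L
k = ln2 / t½ = 0.693147 / 10.9 = 0.06359 h⁻¹
C = C₀ · e^(−k·t) = 7.213 × e^(−0.06359 × 46.9)
  = 7.213 × 0.05067 = 0.3655 mg/L
(0.3655 mg/L = 0.3655 µg/mL)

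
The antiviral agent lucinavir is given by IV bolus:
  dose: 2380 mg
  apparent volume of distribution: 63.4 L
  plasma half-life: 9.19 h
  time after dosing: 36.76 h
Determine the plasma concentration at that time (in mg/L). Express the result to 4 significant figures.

C₀ = Dose / Vd = 2380 / 63.4 = 37.54 mg/L
k = ln2 / t½ = 0.693147 / 9.19 = 0.07542 h⁻¹
t / t½ = 36.76 / 9.19 = 4 half-lives
C = C₀ × (1/2)^4 = 37.54 × 0.06250 = 2.346 mg/L

2.346 mg/L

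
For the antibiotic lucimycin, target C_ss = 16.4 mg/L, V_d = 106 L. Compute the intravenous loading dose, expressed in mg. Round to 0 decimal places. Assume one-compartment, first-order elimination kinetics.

1738 mg

LD = Css × Vd = 16.4 × 106 = 1738 mg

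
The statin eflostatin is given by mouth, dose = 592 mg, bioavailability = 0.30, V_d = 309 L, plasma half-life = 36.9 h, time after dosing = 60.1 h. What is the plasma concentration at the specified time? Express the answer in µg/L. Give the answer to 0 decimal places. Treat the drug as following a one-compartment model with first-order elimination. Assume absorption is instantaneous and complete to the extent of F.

186 µg/L

Amount reaching circulation = F × Dose = 0.30 × 592.0 = 177.6 mg
C₀ = F·Dose / Vd = 177.6 / 309 = 0.5748 mg/L
k = ln2 / t½ = 0.693147 / 36.9 = 0.01878 h⁻¹
C = C₀ · e^(−k·t) = 0.5748 × e^(−0.01878 × 60.1)
  = 0.5748 × 0.3235 = 0.1859 mg/L
Convert: 0.1859 mg/L × 1000 = 185.9 µg/L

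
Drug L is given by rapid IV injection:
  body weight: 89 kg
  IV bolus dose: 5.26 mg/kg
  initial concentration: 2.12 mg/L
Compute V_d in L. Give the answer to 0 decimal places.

221 L

Dose = 5.26 × 89 = 468.1 mg
Vd = Dose / C₀ = 468.1 / 2.12 = 220.8 L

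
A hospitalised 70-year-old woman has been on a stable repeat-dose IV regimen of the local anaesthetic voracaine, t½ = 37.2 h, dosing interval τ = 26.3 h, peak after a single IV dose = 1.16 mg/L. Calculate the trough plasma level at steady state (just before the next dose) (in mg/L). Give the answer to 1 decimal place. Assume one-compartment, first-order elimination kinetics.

1.8 mg/L

k = ln2 / t½ = 0.693147 / 37.2 = 0.01863 h⁻¹
e^(−kτ) = e^(−0.01863 × 26.3) = 0.6126
Accumulation ratio R = 1 / (1 − e^(−kτ)) = 1 / (1 − 0.6126) = 2.581
Steady-state trough = C₀ × R × e^(−kτ) = 1.16 × 2.581 × 0.6126 = 1.834 mg/L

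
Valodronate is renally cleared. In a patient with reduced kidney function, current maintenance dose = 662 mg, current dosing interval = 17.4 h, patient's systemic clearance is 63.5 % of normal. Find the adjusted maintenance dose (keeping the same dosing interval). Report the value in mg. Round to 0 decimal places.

420 mg

To keep the same average steady-state level, dosing rate must scale with clearance.
CL ratio = 63.5 / 100 = 0.6350
New dose (same interval) = 662 × 0.6350 = 420.4 mg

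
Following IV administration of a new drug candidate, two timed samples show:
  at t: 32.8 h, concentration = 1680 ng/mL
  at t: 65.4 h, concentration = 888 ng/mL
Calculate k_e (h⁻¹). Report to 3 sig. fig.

0.0196 h⁻¹

k = ln(C₁/C₂) / (t₂ − t₁) = ln(1680/888) / (65.4 − 32.8)
  = 0.6376 / 32.60 = 0.01956 h⁻¹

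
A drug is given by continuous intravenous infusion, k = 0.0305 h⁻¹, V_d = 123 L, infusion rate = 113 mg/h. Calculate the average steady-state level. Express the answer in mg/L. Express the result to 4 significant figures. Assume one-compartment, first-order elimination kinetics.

30.12 mg/L

CL = k × Vd = 0.03050 × 123 = 3.752 L/h
At steady state Css = R₀ / CL = 113 / 3.752 = 30.12 mg/L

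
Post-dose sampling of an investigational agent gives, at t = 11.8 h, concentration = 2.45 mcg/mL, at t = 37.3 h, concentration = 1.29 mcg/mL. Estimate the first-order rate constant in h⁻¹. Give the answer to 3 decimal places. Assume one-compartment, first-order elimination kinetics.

k = ln(C₁/C₂) / (t₂ − t₁) = ln(2.45/1.29) / (37.3 − 11.8)
  = 0.6414 / 25.50 = 0.02515 h⁻¹

0.025 h⁻¹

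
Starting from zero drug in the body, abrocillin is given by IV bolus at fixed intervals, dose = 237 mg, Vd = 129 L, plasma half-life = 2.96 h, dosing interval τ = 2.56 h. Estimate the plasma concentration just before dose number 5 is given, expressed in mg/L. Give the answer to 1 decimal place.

C₀ per dose = Dose / Vd = 237 / 129 = 1.837 mg/L
k = ln2 / t½ = 0.693147 / 2.96 = 0.2342 h⁻¹
Fraction remaining after one interval: r = e^(−kτ) = e^(−0.2342 × 2.56) = 0.5491
Before dose 5, 4 doses have been given (aged 1τ, 2τ, 3τ, 4τ).
C_trough = C₀ × (r + r² + … + r^4) = C₀ × r(1−r^4)/(1−r)
        = 1.837 × 0.5491 × (1 − 0.09091) / (1 − 0.5491) = 2.034 mg/L

2.0 mg/L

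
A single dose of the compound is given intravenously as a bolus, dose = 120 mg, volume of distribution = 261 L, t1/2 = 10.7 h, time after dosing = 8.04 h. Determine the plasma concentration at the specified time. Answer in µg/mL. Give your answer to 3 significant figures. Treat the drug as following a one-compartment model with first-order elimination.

0.273 µg/mL

C₀ = Dose / Vd = 120.0 / 261 = 0.4598 mg/L
k = ln2 / t½ = 0.693147 / 10.7 = 0.06478 h⁻¹
C = C₀ · e^(−k·t) = 0.4598 × e^(−0.06478 × 8.04)
  = 0.4598 × 0.5940 = 0.2731 mg/L
(0.2731 mg/L = 0.2731 µg/mL)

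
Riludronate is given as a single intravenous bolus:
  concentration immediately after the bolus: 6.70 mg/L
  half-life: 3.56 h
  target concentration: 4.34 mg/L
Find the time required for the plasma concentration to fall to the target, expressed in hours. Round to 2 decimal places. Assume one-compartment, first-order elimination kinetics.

k = ln2 / t½ = 0.693147 / 3.56 = 0.1947 h⁻¹
t = ln(C₀ / C) / k = ln(6.700 / 4.34) / 0.1947
  = ln(1.544) / 0.1947 = 0.4344 / 0.1947 = 2.231 h

2.23 h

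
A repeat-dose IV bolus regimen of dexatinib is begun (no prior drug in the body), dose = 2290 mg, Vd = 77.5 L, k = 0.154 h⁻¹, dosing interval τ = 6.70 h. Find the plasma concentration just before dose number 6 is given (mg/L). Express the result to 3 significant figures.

C₀ per dose = Dose / Vd = 2290 / 77.5 = 29.55 mg/L
Fraction remaining after one interval: r = e^(−kτ) = e^(−0.1540 × 6.70) = 0.3564
Before dose 6, 5 doses have been given (aged 1τ, 2τ, 3τ, 4τ, 5τ).
C_trough = C₀ × (r + r² + … + r^5) = C₀ × r(1−r^5)/(1−r)
        = 29.55 × 0.3564 × (1 − 0.005750) / (1 − 0.3564) = 16.27 mg/L

16.3 mg/L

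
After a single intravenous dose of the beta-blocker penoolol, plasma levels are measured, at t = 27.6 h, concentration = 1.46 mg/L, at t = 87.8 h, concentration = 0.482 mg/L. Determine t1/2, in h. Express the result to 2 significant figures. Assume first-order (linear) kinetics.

k = ln(C₁/C₂) / (t₂ − t₁) = ln(1.46/0.482) / (87.8 − 27.6)
  = 1.108 / 60.20 = 0.01841 h⁻¹
t½ = ln2 / k = 0.693147 / 0.01841 = 37.65 h

38 h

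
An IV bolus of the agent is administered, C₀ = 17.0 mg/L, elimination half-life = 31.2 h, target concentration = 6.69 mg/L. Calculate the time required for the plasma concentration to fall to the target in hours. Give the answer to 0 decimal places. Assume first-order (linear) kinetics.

k = ln2 / t½ = 0.693147 / 31.2 = 0.02222 h⁻¹
t = ln(C₀ / C) / k = ln(17.00 / 6.69) / 0.02222
  = ln(2.541) / 0.02222 = 0.9326 / 0.02222 = 41.97 h

42 h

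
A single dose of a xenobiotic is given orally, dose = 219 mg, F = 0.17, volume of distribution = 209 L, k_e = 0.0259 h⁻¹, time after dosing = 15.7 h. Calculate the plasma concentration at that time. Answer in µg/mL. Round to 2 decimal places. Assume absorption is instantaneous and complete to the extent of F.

0.12 µg/mL

Amount reaching circulation = F × Dose = 0.17 × 219.0 = 37.23 mg
C₀ = F·Dose / Vd = 37.23 / 209 = 0.1781 mg/L
C = C₀ · e^(−k·t) = 0.1781 × e^(−0.02590 × 15.7)
  = 0.1781 × 0.6659 = 0.1186 mg/L
(0.1186 mg/L = 0.1186 µg/mL)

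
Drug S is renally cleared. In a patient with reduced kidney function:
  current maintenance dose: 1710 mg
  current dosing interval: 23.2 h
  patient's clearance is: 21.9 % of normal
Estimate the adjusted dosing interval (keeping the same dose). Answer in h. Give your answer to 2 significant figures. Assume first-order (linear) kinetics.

110 h

To keep the same average steady-state level, dosing rate must scale with clearance.
CL ratio = 21.9 / 100 = 0.2190
New interval (same dose) = 23.2 / 0.2190 = 105.9 h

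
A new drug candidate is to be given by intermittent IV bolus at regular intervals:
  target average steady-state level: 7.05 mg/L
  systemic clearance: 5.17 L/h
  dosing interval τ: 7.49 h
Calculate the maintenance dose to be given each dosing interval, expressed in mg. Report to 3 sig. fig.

273 mg

At steady state, Dose/τ = Css × CL.
Dose = Css × CL × τ = 7.05 × 5.170 × 7.49 = 273.0 mg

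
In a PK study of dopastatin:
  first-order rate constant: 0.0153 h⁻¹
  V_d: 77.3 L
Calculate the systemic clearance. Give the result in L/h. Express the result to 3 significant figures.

1.18 L/h

CL = k × Vd = 0.0153 × 77.3 = 1.183 L/h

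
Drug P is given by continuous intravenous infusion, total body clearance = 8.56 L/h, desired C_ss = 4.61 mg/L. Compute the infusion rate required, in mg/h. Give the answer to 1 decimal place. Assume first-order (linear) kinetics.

39.5 mg/h

At steady state, infusion rate R₀ = Css × CL = 4.61 × 8.560 = 39.46 mg/h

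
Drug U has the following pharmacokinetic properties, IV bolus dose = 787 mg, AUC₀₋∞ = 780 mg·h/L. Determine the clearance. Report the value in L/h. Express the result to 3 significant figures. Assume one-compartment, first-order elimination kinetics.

CL = Dose / AUC = 787 / 780 = 1.009 L/h

1.01 L/h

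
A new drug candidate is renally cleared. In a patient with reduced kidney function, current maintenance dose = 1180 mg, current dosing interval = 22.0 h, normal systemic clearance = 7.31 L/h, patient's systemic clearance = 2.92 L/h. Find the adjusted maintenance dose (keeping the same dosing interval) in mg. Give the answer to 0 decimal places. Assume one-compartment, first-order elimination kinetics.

To keep the same average steady-state level, dosing rate must scale with clearance.
CL ratio = 2.92 / 7.31 = 0.3995
New dose (same interval) = 1180 × 0.3995 = 471.4 mg

471 mg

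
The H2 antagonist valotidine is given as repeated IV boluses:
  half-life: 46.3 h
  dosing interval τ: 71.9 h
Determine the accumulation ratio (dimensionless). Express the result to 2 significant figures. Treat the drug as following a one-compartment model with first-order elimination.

1.5

k = ln2 / t½ = 0.693147 / 46.3 = 0.01497 h⁻¹
e^(−kτ) = e^(−0.01497 × 71.9) = 0.3408
Accumulation ratio R = 1 / (1 − e^(−kτ)) = 1 / (1 − 0.3408) = 1.517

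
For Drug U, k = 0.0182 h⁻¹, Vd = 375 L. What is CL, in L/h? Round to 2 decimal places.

6.83 L/h

CL = k × Vd = 0.0182 × 375 = 6.825 L/h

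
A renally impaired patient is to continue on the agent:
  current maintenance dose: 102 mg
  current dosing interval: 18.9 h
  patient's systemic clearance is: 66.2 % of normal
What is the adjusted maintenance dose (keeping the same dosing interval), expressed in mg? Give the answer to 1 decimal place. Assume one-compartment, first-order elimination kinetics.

To keep the same average steady-state level, dosing rate must scale with clearance.
CL ratio = 66.2 / 100 = 0.6620
New dose (same interval) = 102 × 0.6620 = 67.52 mg

67.5 mg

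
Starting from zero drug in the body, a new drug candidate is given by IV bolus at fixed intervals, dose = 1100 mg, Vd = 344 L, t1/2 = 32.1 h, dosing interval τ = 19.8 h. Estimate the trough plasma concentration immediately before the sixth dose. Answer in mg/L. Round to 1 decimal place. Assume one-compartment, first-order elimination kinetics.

C₀ per dose = Dose / Vd = 1100 / 344 = 3.198 mg/L
k = ln2 / t½ = 0.693147 / 32.1 = 0.02159 h⁻¹
Fraction remaining after one interval: r = e^(−kτ) = e^(−0.02159 × 19.8) = 0.6521
Before dose 6, 5 doses have been given (aged 1τ, 2τ, 3τ, 4τ, 5τ).
C_trough = C₀ × (r + r² + … + r^5) = C₀ × r(1−r^5)/(1−r)
        = 3.198 × 0.6521 × (1 − 0.1179) / (1 − 0.6521) = 5.288 mg/L

5.3 mg/L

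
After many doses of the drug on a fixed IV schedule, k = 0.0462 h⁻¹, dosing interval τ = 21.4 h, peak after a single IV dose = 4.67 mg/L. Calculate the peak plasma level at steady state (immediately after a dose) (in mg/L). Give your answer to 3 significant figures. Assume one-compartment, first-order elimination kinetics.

e^(−kτ) = e^(−0.04620 × 21.4) = 0.3721
Accumulation ratio R = 1 / (1 − e^(−kτ)) = 1 / (1 − 0.3721) = 1.593
Steady-state peak = C₀ × R = 4.67 × 1.593 = 7.439 mg/L

7.44 mg/L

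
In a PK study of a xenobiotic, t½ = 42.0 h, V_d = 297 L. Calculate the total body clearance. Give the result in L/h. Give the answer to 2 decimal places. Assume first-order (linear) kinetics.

k = ln2 / t½ = 0.693147 / 42.0 = 0.01650 h⁻¹
CL = k × Vd = 0.01650 × 297 = 4.901 L/h

4.90 L/h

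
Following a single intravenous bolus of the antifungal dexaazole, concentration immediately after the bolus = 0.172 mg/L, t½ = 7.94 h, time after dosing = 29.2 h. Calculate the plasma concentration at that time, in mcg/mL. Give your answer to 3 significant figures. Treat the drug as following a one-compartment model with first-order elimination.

0.0134 mcg/mL

k = ln2 / t½ = 0.693147 / 7.94 = 0.08730 h⁻¹
C = C₀ · e^(−k·t) = 0.1720 × e^(−0.08730 × 29.2)
  = 0.1720 × 0.07815 = 0.01344 mg/L
(0.01344 mg/L = 0.01344 mcg/mL)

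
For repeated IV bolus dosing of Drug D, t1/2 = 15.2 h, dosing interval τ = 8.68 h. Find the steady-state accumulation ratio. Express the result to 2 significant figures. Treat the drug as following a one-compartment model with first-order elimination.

3.1

k = ln2 / t½ = 0.693147 / 15.2 = 0.04560 h⁻¹
e^(−kτ) = e^(−0.04560 × 8.68) = 0.6731
Accumulation ratio R = 1 / (1 − e^(−kτ)) = 1 / (1 − 0.6731) = 3.059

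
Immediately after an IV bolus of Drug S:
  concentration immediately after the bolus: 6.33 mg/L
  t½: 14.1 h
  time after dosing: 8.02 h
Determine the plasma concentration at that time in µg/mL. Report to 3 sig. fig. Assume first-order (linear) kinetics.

k = ln2 / t½ = 0.693147 / 14.1 = 0.04916 h⁻¹
C = C₀ · e^(−k·t) = 6.330 × e^(−0.04916 × 8.02)
  = 6.330 × 0.6742 = 4.268 mg/L
(4.268 mg/L = 4.268 µg/mL)

4.27 µg/mL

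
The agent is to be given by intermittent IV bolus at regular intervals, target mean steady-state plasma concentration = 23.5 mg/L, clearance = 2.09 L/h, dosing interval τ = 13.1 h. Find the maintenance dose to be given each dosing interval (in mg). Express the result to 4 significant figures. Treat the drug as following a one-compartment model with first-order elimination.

643.4 mg

At steady state, Dose/τ = Css × CL.
Dose = Css × CL × τ = 23.5 × 2.090 × 13.1 = 643.4 mg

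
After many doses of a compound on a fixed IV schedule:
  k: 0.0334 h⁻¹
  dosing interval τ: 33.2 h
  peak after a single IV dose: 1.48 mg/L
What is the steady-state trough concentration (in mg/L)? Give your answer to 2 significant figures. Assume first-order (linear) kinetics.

0.73 mg/L

e^(−kτ) = e^(−0.03340 × 33.2) = 0.3299
Accumulation ratio R = 1 / (1 − e^(−kτ)) = 1 / (1 − 0.3299) = 1.492
Steady-state trough = C₀ × R × e^(−kτ) = 1.48 × 1.492 × 0.3299 = 0.7285 mg/L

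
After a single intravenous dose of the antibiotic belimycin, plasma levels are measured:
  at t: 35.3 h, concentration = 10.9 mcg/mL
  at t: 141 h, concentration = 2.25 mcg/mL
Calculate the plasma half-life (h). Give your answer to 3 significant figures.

46.4 h

k = ln(C₁/C₂) / (t₂ − t₁) = ln(10.9/2.25) / (141 − 35.3)
  = 1.578 / 105.7 = 0.01493 h⁻¹
t½ = ln2 / k = 0.693147 / 0.01493 = 46.43 h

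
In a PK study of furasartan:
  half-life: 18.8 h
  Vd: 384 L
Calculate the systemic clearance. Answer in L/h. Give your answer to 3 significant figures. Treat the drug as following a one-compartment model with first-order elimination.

14.2 L/h

k = ln2 / t½ = 0.693147 / 18.8 = 0.03687 h⁻¹
CL = k × Vd = 0.03687 × 384 = 14.16 L/h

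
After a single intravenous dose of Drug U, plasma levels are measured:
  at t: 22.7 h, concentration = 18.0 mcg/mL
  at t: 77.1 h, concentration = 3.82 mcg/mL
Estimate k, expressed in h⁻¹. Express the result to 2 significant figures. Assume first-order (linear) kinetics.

k = ln(C₁/C₂) / (t₂ − t₁) = ln(18.0/3.82) / (77.1 − 22.7)
  = 1.550 / 54.40 = 0.02849 h⁻¹

0.028 h⁻¹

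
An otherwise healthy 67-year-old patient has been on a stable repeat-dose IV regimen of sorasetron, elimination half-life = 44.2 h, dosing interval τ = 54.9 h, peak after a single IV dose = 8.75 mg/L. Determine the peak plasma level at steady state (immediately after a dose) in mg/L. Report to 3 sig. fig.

k = ln2 / t½ = 0.693147 / 44.2 = 0.01568 h⁻¹
e^(−kτ) = e^(−0.01568 × 54.9) = 0.4228
Accumulation ratio R = 1 / (1 − e^(−kτ)) = 1 / (1 − 0.4228) = 1.733
Steady-state peak = C₀ × R = 8.75 × 1.733 = 15.16 mg/L

15.2 mg/L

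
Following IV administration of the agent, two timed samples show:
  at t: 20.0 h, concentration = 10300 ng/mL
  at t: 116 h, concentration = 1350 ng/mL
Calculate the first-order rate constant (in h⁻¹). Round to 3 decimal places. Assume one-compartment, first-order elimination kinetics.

0.021 h⁻¹

k = ln(C₁/C₂) / (t₂ − t₁) = ln(10300/1350) / (116 − 20.0)
  = 2.032 / 96.00 = 0.02117 h⁻¹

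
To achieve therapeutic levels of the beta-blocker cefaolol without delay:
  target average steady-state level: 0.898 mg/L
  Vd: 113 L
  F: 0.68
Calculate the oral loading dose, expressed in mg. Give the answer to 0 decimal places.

LD = Css × Vd / F = 0.898 × 113 / 0.68 = 149.2 mg

149 mg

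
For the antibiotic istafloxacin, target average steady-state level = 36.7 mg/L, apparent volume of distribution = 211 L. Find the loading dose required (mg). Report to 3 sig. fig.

LD = Css × Vd = 36.7 × 211 = 7744 mg

7740 mg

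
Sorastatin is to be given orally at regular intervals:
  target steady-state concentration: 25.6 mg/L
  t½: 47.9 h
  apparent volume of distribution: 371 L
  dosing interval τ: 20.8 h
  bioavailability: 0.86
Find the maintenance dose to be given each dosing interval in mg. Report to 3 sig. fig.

3320 mg

k = ln2 / t½ = 0.693147 / 47.9 = 0.01447 h⁻¹
CL = k × Vd = 0.01447 × 371 = 5.368 L/h
At steady state, F × (Dose/τ) = Css × CL.
Dose = Css × CL × τ / F = 25.6 × 5.368 × 20.8 / 0.86 = 3324 mg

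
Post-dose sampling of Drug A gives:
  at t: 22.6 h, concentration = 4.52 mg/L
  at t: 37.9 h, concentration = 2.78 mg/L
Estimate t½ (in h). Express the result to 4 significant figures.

k = ln(C₁/C₂) / (t₂ − t₁) = ln(4.52/2.78) / (37.9 − 22.6)
  = 0.4861 / 15.30 = 0.03177 h⁻¹
t½ = ln2 / k = 0.693147 / 0.03177 = 21.82 h

21.82 h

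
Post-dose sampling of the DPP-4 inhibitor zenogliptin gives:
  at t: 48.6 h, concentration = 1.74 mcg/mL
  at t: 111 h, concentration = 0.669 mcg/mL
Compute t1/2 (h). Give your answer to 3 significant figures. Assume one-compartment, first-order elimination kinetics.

k = ln(C₁/C₂) / (t₂ − t₁) = ln(1.74/0.669) / (111 − 48.6)
  = 0.9559 / 62.40 = 0.01532 h⁻¹
t½ = ln2 / k = 0.693147 / 0.01532 = 45.24 h

45.2 h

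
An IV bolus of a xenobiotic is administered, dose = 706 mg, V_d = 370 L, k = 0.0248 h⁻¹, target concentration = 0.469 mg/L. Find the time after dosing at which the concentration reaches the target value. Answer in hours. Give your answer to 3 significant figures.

56.6 h

C₀ = Dose / Vd = 706.0 / 370 = 1.908 mg/L
t = ln(C₀ / C) / k = ln(1.908 / 0.469) / 0.02480
  = ln(4.068) / 0.02480 = 1.403 / 0.02480 = 56.57 h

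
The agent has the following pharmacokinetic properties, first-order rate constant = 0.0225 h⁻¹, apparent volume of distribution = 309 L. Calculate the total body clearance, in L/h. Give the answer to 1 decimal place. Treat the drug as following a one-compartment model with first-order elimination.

7.0 L/h

CL = k × Vd = 0.0225 × 309 = 6.953 L/h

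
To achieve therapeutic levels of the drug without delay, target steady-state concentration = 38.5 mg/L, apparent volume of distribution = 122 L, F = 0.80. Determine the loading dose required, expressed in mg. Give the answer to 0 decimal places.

5871 mg

LD = Css × Vd / F = 38.5 × 122 / 0.80 = 5871 mg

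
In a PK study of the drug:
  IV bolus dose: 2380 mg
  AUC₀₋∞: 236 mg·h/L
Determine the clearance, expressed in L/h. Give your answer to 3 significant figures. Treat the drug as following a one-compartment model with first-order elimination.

10.1 L/h

CL = Dose / AUC = 2380 / 236 = 10.08 L/h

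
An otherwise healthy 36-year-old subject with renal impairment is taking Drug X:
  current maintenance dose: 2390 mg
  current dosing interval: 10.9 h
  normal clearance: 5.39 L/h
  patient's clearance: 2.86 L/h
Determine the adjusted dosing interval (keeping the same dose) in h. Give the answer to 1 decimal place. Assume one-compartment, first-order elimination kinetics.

20.5 h

To keep the same average steady-state level, dosing rate must scale with clearance.
CL ratio = 2.86 / 5.39 = 0.5306
New interval (same dose) = 10.9 / 0.5306 = 20.54 h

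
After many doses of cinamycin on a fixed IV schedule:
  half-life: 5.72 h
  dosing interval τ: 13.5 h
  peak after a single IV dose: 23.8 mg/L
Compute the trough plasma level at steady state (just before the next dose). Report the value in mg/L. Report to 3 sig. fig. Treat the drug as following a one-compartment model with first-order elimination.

k = ln2 / t½ = 0.693147 / 5.72 = 0.1212 h⁻¹
e^(−kτ) = e^(−0.1212 × 13.5) = 0.1947
Accumulation ratio R = 1 / (1 − e^(−kτ)) = 1 / (1 − 0.1947) = 1.242
Steady-state trough = C₀ × R × e^(−kτ) = 23.8 × 1.242 × 0.1947 = 5.755 mg/L

5.76 mg/L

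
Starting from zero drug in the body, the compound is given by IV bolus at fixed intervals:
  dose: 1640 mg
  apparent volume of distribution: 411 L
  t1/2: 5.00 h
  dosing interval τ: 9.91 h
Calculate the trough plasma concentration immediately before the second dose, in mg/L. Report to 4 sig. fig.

C₀ per dose = Dose / Vd = 1640 / 411 = 3.990 mg/L
k = ln2 / t½ = 0.693147 / 5.00 = 0.1386 h⁻¹
Fraction remaining after one interval: r = e^(−kτ) = e^(−0.1386 × 9.91) = 0.2532
Before dose 2, 1 dose has been given (aged 1τ).
C_trough = C₀ × r = 3.990 × 0.2532 = 1.010 mg/L

1.010 mg/L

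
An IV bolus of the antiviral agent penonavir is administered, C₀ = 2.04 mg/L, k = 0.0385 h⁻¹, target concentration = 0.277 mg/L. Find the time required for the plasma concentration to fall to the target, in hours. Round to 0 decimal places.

52 h

t = ln(C₀ / C) / k = ln(2.040 / 0.277) / 0.03850
  = ln(7.365) / 0.03850 = 1.997 / 0.03850 = 51.87 h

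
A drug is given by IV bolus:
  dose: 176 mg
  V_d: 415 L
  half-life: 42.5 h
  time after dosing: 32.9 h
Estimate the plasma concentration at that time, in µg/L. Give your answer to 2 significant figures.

C₀ = Dose / Vd = 176.0 / 415 = 0.4241 mg/L
k = ln2 / t½ = 0.693147 / 42.5 = 0.01631 h⁻¹
C = C₀ · e^(−k·t) = 0.4241 × e^(−0.01631 × 32.9)
  = 0.4241 × 0.5847 = 0.2480 mg/L
Convert: 0.2480 mg/L × 1000 = 248.0 µg/L

250 µg/L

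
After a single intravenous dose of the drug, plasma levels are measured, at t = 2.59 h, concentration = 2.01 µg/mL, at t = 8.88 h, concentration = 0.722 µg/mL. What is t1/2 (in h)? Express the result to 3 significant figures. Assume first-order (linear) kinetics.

k = ln(C₁/C₂) / (t₂ − t₁) = ln(2.01/0.722) / (8.88 − 2.59)
  = 1.024 / 6.290 = 0.1628 h⁻¹
t½ = ln2 / k = 0.693147 / 0.1628 = 4.258 h

4.26 h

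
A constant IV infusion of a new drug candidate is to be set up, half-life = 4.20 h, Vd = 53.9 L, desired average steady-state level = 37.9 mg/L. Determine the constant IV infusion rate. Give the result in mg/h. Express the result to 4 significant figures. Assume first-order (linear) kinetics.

337.1 mg/h

k = ln2 / t½ = 0.693147 / 4.20 = 0.1650 h⁻¹
CL = k × Vd = 0.1650 × 53.9 = 8.894 L/h
At steady state, infusion rate R₀ = Css × CL = 37.9 × 8.894 = 337.1 mg/h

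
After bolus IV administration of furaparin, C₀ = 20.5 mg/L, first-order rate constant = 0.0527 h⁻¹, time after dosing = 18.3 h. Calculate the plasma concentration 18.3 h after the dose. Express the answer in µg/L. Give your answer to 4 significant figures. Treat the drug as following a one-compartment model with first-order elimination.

C = C₀ · e^(−k·t) = 20.50 × e^(−0.05270 × 18.3)
  = 20.50 × 0.3812 = 7.815 mg/L
Convert: 7.815 mg/L × 1000 = 7815 µg/L

7815 µg/L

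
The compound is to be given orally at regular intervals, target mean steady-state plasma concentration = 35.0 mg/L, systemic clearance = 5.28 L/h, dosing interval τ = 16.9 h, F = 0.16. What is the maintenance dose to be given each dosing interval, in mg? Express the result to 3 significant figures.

At steady state, F × (Dose/τ) = Css × CL.
Dose = Css × CL × τ / F = 35.0 × 5.280 × 16.9 / 0.16 = 19520 mg

19500 mg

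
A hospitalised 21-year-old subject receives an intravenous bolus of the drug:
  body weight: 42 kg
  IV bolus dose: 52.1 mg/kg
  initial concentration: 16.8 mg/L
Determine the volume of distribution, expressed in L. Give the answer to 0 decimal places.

130 L

Dose = 52.1 × 42 = 2188 mg
Vd = Dose / C₀ = 2188 / 16.8 = 130.2 L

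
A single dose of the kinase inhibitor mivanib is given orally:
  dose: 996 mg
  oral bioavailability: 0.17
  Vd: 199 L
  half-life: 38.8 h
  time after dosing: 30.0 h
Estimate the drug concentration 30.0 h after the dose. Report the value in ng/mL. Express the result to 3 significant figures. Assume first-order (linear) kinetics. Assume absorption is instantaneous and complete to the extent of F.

Amount reaching circulation = F × Dose = 0.17 × 996.0 = 169.3 mg
C₀ = F·Dose / Vd = 169.3 / 199 = 0.8508 mg/L
k = ln2 / t½ = 0.693147 / 38.8 = 0.01786 h⁻¹
C = C₀ · e^(−k·t) = 0.8508 × e^(−0.01786 × 30.0)
  = 0.8508 × 0.5852 = 0.4979 mg/L
Convert: 0.4979 mg/L × 1000 = 497.9 ng/mL

498 ng/mL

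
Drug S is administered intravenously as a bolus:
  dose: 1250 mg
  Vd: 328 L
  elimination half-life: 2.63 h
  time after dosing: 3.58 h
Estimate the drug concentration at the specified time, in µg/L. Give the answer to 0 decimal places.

C₀ = Dose / Vd = 1250 / 328 = 3.811 mg/L
k = ln2 / t½ = 0.693147 / 2.63 = 0.2636 h⁻¹
C = C₀ · e^(−k·t) = 3.811 × e^(−0.2636 × 3.58)
  = 3.811 × 0.3892 = 1.483 mg/L
Convert: 1.483 mg/L × 1000 = 1483 µg/L

1483 µg/L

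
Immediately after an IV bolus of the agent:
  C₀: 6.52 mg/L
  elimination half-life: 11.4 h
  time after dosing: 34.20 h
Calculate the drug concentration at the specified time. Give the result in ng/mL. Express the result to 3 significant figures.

815 ng/mL

k = ln2 / t½ = 0.693147 / 11.4 = 0.06080 h⁻¹
t / t½ = 34.20 / 11.4 = 3 half-lives
C = C₀ × (1/2)^3 = 6.520 × 0.1250 = 0.8150 mg/L
Convert: 0.8150 mg/L × 1000 = 815.0 ng/mL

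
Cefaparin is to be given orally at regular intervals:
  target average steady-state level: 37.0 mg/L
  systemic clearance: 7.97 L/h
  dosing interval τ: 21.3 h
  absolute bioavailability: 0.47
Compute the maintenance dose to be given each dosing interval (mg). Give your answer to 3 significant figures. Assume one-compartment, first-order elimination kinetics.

13400 mg

At steady state, F × (Dose/τ) = Css × CL.
Dose = Css × CL × τ / F = 37.0 × 7.970 × 21.3 / 0.47 = 13360 mg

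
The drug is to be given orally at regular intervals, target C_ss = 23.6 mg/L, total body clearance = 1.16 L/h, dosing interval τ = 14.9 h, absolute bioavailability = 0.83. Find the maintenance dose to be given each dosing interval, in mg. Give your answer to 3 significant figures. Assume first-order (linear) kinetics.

At steady state, F × (Dose/τ) = Css × CL.
Dose = Css × CL × τ / F = 23.6 × 1.160 × 14.9 / 0.83 = 491.4 mg

491 mg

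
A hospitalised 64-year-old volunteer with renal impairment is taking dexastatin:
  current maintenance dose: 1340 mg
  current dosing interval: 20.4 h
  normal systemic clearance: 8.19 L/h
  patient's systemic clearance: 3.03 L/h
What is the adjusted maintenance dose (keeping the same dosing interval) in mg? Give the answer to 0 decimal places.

To keep the same average steady-state level, dosing rate must scale with clearance.
CL ratio = 3.03 / 8.19 = 0.3700
New dose (same interval) = 1340 × 0.3700 = 495.8 mg

496 mg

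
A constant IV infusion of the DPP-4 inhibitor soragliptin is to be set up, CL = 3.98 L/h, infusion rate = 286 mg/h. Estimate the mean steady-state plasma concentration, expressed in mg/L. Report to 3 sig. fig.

At steady state Css = R₀ / CL = 286 / 3.980 = 71.86 mg/L

71.9 mg/L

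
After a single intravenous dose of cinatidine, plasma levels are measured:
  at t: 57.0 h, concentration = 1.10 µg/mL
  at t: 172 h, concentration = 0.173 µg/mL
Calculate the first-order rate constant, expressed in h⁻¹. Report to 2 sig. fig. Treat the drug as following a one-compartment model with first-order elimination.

0.016 h⁻¹

k = ln(C₁/C₂) / (t₂ − t₁) = ln(1.10/0.173) / (172 − 57.0)
  = 1.850 / 115.0 = 0.01609 h⁻¹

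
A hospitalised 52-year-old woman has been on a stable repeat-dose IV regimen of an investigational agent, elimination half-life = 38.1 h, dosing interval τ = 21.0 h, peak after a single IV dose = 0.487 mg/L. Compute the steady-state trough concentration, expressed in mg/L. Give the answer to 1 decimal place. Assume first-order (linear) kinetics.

1.0 mg/L

k = ln2 / t½ = 0.693147 / 38.1 = 0.01819 h⁻¹
e^(−kτ) = e^(−0.01819 × 21.0) = 0.6825
Accumulation ratio R = 1 / (1 − e^(−kτ)) = 1 / (1 − 0.6825) = 3.150
Steady-state trough = C₀ × R × e^(−kτ) = 0.487 × 3.150 × 0.6825 = 1.047 mg/L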